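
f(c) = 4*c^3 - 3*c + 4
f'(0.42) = -0.88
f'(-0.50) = 0.00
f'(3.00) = 105.00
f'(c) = 12*c^2 - 3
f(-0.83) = 4.20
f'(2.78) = 89.74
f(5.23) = 560.53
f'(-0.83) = 5.27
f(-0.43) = 4.97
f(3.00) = 103.00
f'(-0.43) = -0.78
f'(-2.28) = 59.38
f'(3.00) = 105.00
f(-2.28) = -36.57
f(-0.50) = 5.00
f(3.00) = 103.00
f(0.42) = 3.04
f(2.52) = 60.45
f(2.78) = 81.60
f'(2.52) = 73.20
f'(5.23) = 325.23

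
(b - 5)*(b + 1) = b^2 - 4*b - 5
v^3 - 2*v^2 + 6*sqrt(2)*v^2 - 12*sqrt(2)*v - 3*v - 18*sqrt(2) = (v - 3)*(v + 1)*(v + 6*sqrt(2))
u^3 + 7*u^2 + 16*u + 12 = (u + 2)^2*(u + 3)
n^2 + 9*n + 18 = (n + 3)*(n + 6)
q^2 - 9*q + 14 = (q - 7)*(q - 2)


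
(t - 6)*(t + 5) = t^2 - t - 30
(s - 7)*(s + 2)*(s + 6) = s^3 + s^2 - 44*s - 84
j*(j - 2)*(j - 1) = j^3 - 3*j^2 + 2*j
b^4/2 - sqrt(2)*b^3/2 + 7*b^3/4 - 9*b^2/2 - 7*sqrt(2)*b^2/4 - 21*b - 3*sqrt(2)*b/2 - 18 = (b/2 + 1)*(b + 3/2)*(b - 3*sqrt(2))*(b + 2*sqrt(2))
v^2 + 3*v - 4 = (v - 1)*(v + 4)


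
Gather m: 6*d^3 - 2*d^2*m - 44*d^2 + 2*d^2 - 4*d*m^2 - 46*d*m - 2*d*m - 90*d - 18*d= 6*d^3 - 42*d^2 - 4*d*m^2 - 108*d + m*(-2*d^2 - 48*d)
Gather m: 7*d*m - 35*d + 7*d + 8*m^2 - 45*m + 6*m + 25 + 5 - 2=-28*d + 8*m^2 + m*(7*d - 39) + 28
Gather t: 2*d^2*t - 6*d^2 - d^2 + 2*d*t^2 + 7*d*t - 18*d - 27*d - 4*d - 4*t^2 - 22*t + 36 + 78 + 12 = -7*d^2 - 49*d + t^2*(2*d - 4) + t*(2*d^2 + 7*d - 22) + 126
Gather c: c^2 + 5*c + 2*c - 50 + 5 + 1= c^2 + 7*c - 44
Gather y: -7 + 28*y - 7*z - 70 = 28*y - 7*z - 77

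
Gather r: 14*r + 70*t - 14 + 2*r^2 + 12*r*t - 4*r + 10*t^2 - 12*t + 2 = 2*r^2 + r*(12*t + 10) + 10*t^2 + 58*t - 12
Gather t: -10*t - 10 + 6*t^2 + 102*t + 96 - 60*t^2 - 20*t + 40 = -54*t^2 + 72*t + 126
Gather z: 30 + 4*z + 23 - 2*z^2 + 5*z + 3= -2*z^2 + 9*z + 56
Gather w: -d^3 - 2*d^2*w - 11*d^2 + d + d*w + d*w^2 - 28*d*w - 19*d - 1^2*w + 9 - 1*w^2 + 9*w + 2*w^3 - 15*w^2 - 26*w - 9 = -d^3 - 11*d^2 - 18*d + 2*w^3 + w^2*(d - 16) + w*(-2*d^2 - 27*d - 18)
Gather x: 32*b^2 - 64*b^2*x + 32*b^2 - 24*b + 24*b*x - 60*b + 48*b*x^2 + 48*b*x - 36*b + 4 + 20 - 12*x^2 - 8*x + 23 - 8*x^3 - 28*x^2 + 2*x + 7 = 64*b^2 - 120*b - 8*x^3 + x^2*(48*b - 40) + x*(-64*b^2 + 72*b - 6) + 54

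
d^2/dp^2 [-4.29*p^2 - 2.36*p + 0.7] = -8.58000000000000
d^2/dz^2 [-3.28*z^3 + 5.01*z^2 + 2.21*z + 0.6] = 10.02 - 19.68*z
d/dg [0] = 0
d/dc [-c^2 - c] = -2*c - 1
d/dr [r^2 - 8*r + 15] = 2*r - 8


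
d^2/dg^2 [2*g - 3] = 0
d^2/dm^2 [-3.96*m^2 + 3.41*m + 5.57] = -7.92000000000000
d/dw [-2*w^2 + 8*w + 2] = 8 - 4*w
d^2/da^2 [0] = 0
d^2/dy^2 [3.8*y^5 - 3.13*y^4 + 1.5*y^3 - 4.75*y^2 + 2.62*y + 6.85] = 76.0*y^3 - 37.56*y^2 + 9.0*y - 9.5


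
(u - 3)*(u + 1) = u^2 - 2*u - 3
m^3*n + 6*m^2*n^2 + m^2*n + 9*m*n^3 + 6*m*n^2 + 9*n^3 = (m + 3*n)^2*(m*n + n)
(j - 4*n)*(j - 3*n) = j^2 - 7*j*n + 12*n^2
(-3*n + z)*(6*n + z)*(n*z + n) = -18*n^3*z - 18*n^3 + 3*n^2*z^2 + 3*n^2*z + n*z^3 + n*z^2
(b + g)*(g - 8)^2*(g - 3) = b*g^3 - 19*b*g^2 + 112*b*g - 192*b + g^4 - 19*g^3 + 112*g^2 - 192*g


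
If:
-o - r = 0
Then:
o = -r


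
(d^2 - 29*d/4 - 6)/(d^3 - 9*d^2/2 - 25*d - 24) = (4*d + 3)/(2*(2*d^2 + 7*d + 6))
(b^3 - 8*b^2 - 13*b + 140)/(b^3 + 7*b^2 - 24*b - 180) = (b^2 - 3*b - 28)/(b^2 + 12*b + 36)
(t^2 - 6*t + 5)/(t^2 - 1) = (t - 5)/(t + 1)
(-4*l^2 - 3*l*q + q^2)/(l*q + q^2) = (-4*l + q)/q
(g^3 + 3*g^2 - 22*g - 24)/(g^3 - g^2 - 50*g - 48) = (g - 4)/(g - 8)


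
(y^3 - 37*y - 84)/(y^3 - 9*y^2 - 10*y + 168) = (y + 3)/(y - 6)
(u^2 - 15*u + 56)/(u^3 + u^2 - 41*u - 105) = (u - 8)/(u^2 + 8*u + 15)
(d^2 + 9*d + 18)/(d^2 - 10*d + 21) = (d^2 + 9*d + 18)/(d^2 - 10*d + 21)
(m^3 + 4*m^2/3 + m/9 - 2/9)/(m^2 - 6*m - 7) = (m^2 + m/3 - 2/9)/(m - 7)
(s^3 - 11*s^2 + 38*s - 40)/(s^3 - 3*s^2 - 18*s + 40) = (s - 4)/(s + 4)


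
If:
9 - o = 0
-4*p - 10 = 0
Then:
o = 9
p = -5/2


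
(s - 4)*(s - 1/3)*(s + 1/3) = s^3 - 4*s^2 - s/9 + 4/9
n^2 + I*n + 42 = (n - 6*I)*(n + 7*I)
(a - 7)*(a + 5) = a^2 - 2*a - 35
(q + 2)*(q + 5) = q^2 + 7*q + 10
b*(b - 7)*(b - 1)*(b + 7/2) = b^4 - 9*b^3/2 - 21*b^2 + 49*b/2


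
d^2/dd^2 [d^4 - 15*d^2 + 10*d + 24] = 12*d^2 - 30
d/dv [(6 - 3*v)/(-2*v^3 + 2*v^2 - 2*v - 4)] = 3*(v^3 - v^2 + v - (v - 2)*(3*v^2 - 2*v + 1) + 2)/(2*(v^3 - v^2 + v + 2)^2)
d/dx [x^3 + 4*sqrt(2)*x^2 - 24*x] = 3*x^2 + 8*sqrt(2)*x - 24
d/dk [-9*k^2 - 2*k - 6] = -18*k - 2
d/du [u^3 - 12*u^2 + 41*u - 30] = 3*u^2 - 24*u + 41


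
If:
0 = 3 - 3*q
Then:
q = 1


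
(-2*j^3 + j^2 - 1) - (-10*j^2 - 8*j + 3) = -2*j^3 + 11*j^2 + 8*j - 4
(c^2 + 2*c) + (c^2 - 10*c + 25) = 2*c^2 - 8*c + 25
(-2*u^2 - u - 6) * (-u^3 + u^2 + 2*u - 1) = 2*u^5 - u^4 + u^3 - 6*u^2 - 11*u + 6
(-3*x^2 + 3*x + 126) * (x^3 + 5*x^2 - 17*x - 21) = -3*x^5 - 12*x^4 + 192*x^3 + 642*x^2 - 2205*x - 2646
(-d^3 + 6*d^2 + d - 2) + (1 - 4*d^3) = -5*d^3 + 6*d^2 + d - 1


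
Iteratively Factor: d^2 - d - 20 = (d - 5)*(d + 4)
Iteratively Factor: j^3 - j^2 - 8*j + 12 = (j - 2)*(j^2 + j - 6) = (j - 2)^2*(j + 3)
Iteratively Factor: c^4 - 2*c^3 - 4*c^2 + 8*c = (c - 2)*(c^3 - 4*c) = (c - 2)^2*(c^2 + 2*c) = (c - 2)^2*(c + 2)*(c)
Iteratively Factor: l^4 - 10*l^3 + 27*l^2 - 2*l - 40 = (l - 4)*(l^3 - 6*l^2 + 3*l + 10) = (l - 4)*(l - 2)*(l^2 - 4*l - 5) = (l - 5)*(l - 4)*(l - 2)*(l + 1)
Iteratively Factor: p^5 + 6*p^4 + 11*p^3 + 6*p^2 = (p)*(p^4 + 6*p^3 + 11*p^2 + 6*p) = p*(p + 3)*(p^3 + 3*p^2 + 2*p) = p*(p + 1)*(p + 3)*(p^2 + 2*p) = p*(p + 1)*(p + 2)*(p + 3)*(p)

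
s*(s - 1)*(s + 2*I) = s^3 - s^2 + 2*I*s^2 - 2*I*s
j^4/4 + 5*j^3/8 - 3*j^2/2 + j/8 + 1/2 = (j/4 + 1)*(j - 1)^2*(j + 1/2)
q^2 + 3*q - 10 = (q - 2)*(q + 5)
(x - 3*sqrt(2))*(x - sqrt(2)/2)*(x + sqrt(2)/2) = x^3 - 3*sqrt(2)*x^2 - x/2 + 3*sqrt(2)/2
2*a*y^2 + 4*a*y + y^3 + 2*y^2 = y*(2*a + y)*(y + 2)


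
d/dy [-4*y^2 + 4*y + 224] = 4 - 8*y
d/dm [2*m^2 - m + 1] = 4*m - 1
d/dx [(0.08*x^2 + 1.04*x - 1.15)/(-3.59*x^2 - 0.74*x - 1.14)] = (3.6744*x^2 - 8.4394*x - 2.0366)/(12.8881*x^4 + 5.3132*x^3 + 8.7328*x^2 + 1.6872*x + 1.2996)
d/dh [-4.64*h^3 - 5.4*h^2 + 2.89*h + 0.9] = -13.92*h^2 - 10.8*h + 2.89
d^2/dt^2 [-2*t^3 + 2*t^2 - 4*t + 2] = 4 - 12*t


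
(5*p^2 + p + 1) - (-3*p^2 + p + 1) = 8*p^2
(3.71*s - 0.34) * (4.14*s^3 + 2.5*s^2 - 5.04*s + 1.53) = 15.3594*s^4 + 7.8674*s^3 - 19.5484*s^2 + 7.3899*s - 0.5202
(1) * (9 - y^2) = 9 - y^2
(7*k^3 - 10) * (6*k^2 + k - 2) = 42*k^5 + 7*k^4 - 14*k^3 - 60*k^2 - 10*k + 20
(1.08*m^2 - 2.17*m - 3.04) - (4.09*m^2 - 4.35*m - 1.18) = -3.01*m^2 + 2.18*m - 1.86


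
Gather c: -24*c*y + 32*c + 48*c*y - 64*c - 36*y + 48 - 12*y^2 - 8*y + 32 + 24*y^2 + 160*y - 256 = c*(24*y - 32) + 12*y^2 + 116*y - 176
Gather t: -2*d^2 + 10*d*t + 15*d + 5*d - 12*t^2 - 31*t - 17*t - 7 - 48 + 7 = -2*d^2 + 20*d - 12*t^2 + t*(10*d - 48) - 48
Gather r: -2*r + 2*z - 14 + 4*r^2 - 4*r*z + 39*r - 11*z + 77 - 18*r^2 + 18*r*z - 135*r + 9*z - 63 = -14*r^2 + r*(14*z - 98)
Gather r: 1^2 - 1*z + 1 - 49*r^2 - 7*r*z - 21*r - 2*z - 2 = -49*r^2 + r*(-7*z - 21) - 3*z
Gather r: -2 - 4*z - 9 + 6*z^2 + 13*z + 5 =6*z^2 + 9*z - 6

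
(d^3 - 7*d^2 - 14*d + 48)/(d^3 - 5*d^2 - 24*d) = (d - 2)/d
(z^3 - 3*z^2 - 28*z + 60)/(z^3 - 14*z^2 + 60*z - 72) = (z + 5)/(z - 6)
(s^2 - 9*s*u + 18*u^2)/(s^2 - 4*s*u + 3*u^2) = (s - 6*u)/(s - u)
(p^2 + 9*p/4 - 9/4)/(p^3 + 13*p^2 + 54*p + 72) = (p - 3/4)/(p^2 + 10*p + 24)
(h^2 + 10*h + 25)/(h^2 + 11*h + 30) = (h + 5)/(h + 6)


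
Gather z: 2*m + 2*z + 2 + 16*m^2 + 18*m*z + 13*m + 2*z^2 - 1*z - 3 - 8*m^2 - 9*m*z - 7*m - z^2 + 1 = 8*m^2 + 8*m + z^2 + z*(9*m + 1)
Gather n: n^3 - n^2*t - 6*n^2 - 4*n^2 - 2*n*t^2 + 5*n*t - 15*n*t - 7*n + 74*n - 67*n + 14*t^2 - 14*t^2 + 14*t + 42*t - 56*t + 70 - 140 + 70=n^3 + n^2*(-t - 10) + n*(-2*t^2 - 10*t)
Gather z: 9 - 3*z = 9 - 3*z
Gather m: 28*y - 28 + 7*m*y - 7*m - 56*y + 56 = m*(7*y - 7) - 28*y + 28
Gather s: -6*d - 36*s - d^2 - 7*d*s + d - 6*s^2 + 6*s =-d^2 - 5*d - 6*s^2 + s*(-7*d - 30)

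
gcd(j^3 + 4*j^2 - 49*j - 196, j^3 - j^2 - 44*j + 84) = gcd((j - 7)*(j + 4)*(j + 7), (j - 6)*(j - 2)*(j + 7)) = j + 7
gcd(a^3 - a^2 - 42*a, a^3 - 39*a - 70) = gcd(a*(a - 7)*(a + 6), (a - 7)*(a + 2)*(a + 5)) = a - 7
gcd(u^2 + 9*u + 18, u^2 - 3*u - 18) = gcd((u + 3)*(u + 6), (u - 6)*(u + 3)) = u + 3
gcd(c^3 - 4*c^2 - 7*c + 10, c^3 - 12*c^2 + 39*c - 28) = c - 1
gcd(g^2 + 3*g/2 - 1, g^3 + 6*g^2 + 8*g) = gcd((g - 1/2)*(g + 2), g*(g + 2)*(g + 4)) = g + 2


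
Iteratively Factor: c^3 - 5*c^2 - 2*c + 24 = (c + 2)*(c^2 - 7*c + 12) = (c - 3)*(c + 2)*(c - 4)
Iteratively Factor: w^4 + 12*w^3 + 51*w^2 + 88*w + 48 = (w + 3)*(w^3 + 9*w^2 + 24*w + 16) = (w + 3)*(w + 4)*(w^2 + 5*w + 4) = (w + 3)*(w + 4)^2*(w + 1)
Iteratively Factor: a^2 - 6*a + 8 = (a - 2)*(a - 4)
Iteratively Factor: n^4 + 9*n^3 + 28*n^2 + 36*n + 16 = (n + 4)*(n^3 + 5*n^2 + 8*n + 4) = (n + 2)*(n + 4)*(n^2 + 3*n + 2) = (n + 2)^2*(n + 4)*(n + 1)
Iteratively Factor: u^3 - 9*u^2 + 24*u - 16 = (u - 4)*(u^2 - 5*u + 4) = (u - 4)^2*(u - 1)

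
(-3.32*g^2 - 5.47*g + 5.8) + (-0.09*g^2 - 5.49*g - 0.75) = -3.41*g^2 - 10.96*g + 5.05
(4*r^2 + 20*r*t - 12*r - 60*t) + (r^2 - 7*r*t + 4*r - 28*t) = 5*r^2 + 13*r*t - 8*r - 88*t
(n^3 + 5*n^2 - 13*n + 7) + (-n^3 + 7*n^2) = 12*n^2 - 13*n + 7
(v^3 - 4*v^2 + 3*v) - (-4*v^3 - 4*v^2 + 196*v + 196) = 5*v^3 - 193*v - 196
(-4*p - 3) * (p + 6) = -4*p^2 - 27*p - 18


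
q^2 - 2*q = q*(q - 2)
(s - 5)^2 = s^2 - 10*s + 25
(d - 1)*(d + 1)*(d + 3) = d^3 + 3*d^2 - d - 3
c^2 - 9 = (c - 3)*(c + 3)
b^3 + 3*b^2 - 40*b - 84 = (b - 6)*(b + 2)*(b + 7)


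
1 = 1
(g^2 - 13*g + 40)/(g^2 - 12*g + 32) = (g - 5)/(g - 4)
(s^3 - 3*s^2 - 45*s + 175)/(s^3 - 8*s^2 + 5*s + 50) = (s + 7)/(s + 2)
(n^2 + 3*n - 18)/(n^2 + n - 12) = (n + 6)/(n + 4)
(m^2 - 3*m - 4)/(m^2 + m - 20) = (m + 1)/(m + 5)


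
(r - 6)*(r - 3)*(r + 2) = r^3 - 7*r^2 + 36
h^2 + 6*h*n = h*(h + 6*n)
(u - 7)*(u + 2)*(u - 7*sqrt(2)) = u^3 - 7*sqrt(2)*u^2 - 5*u^2 - 14*u + 35*sqrt(2)*u + 98*sqrt(2)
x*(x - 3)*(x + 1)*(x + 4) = x^4 + 2*x^3 - 11*x^2 - 12*x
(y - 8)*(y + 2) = y^2 - 6*y - 16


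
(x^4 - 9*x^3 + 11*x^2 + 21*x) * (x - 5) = x^5 - 14*x^4 + 56*x^3 - 34*x^2 - 105*x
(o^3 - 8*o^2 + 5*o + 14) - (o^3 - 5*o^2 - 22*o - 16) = -3*o^2 + 27*o + 30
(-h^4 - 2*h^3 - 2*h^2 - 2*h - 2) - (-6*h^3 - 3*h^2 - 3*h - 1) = -h^4 + 4*h^3 + h^2 + h - 1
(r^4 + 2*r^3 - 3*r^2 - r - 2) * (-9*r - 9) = -9*r^5 - 27*r^4 + 9*r^3 + 36*r^2 + 27*r + 18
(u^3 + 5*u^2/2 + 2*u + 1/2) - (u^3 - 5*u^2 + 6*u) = 15*u^2/2 - 4*u + 1/2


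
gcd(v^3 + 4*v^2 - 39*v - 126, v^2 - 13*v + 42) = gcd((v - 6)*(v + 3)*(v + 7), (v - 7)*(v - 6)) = v - 6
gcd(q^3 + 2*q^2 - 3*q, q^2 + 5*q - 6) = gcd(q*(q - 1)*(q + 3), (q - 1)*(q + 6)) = q - 1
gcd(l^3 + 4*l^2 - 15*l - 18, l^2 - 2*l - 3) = l^2 - 2*l - 3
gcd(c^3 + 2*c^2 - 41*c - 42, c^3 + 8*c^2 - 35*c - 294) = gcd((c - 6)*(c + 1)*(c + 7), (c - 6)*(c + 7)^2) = c^2 + c - 42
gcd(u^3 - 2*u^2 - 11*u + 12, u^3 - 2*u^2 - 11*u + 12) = u^3 - 2*u^2 - 11*u + 12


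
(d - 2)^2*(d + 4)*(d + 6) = d^4 + 6*d^3 - 12*d^2 - 56*d + 96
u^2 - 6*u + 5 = (u - 5)*(u - 1)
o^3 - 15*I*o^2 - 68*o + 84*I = (o - 7*I)*(o - 6*I)*(o - 2*I)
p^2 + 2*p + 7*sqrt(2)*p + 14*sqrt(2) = (p + 2)*(p + 7*sqrt(2))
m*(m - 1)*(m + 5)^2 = m^4 + 9*m^3 + 15*m^2 - 25*m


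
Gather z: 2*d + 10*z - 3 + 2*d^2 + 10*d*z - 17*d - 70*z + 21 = 2*d^2 - 15*d + z*(10*d - 60) + 18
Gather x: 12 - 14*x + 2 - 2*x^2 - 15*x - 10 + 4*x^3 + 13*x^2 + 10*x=4*x^3 + 11*x^2 - 19*x + 4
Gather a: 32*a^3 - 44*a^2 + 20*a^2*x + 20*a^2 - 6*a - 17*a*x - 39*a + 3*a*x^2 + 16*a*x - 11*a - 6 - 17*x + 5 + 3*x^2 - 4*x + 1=32*a^3 + a^2*(20*x - 24) + a*(3*x^2 - x - 56) + 3*x^2 - 21*x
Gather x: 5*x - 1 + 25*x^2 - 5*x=25*x^2 - 1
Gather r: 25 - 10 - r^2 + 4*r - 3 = -r^2 + 4*r + 12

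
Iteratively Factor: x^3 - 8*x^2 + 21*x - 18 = (x - 3)*(x^2 - 5*x + 6) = (x - 3)*(x - 2)*(x - 3)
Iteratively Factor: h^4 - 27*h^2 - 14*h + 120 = (h - 5)*(h^3 + 5*h^2 - 2*h - 24) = (h - 5)*(h + 4)*(h^2 + h - 6) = (h - 5)*(h - 2)*(h + 4)*(h + 3)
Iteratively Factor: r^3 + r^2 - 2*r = (r + 2)*(r^2 - r) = (r - 1)*(r + 2)*(r)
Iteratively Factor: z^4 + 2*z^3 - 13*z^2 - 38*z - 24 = (z - 4)*(z^3 + 6*z^2 + 11*z + 6) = (z - 4)*(z + 1)*(z^2 + 5*z + 6) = (z - 4)*(z + 1)*(z + 3)*(z + 2)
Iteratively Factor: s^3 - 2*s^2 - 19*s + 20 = (s - 5)*(s^2 + 3*s - 4) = (s - 5)*(s + 4)*(s - 1)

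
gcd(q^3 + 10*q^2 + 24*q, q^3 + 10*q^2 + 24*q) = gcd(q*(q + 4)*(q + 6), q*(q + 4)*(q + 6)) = q^3 + 10*q^2 + 24*q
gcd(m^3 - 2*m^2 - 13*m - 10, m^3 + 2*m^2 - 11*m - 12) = m + 1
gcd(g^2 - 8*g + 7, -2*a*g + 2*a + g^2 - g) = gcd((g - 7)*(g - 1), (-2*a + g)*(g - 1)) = g - 1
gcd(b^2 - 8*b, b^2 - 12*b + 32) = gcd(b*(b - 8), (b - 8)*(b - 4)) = b - 8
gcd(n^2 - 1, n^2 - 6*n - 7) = n + 1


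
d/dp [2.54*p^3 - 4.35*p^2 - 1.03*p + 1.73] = 7.62*p^2 - 8.7*p - 1.03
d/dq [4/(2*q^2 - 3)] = -16*q/(2*q^2 - 3)^2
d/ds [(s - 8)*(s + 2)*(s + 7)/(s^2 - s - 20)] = (s^4 - 2*s^3 - 3*s^2 + 184*s + 1048)/(s^4 - 2*s^3 - 39*s^2 + 40*s + 400)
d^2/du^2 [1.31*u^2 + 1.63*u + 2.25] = 2.62000000000000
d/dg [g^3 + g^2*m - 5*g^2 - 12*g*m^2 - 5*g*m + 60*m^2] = 3*g^2 + 2*g*m - 10*g - 12*m^2 - 5*m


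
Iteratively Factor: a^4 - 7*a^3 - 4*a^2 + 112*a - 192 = (a - 3)*(a^3 - 4*a^2 - 16*a + 64) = (a - 4)*(a - 3)*(a^2 - 16) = (a - 4)^2*(a - 3)*(a + 4)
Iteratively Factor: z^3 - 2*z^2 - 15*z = (z + 3)*(z^2 - 5*z) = (z - 5)*(z + 3)*(z)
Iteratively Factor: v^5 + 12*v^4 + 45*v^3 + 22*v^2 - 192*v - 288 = (v + 3)*(v^4 + 9*v^3 + 18*v^2 - 32*v - 96) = (v + 3)^2*(v^3 + 6*v^2 - 32) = (v + 3)^2*(v + 4)*(v^2 + 2*v - 8) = (v + 3)^2*(v + 4)^2*(v - 2)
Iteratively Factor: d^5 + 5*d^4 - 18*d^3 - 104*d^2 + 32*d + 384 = (d + 4)*(d^4 + d^3 - 22*d^2 - 16*d + 96) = (d + 4)^2*(d^3 - 3*d^2 - 10*d + 24) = (d - 4)*(d + 4)^2*(d^2 + d - 6) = (d - 4)*(d - 2)*(d + 4)^2*(d + 3)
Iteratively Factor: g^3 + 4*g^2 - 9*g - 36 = (g + 4)*(g^2 - 9) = (g + 3)*(g + 4)*(g - 3)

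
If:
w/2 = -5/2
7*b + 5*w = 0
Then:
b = 25/7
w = -5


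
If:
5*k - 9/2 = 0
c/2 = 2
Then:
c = 4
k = 9/10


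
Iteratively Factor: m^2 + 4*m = (m)*(m + 4)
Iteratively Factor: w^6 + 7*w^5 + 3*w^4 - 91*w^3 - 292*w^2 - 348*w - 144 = (w + 2)*(w^5 + 5*w^4 - 7*w^3 - 77*w^2 - 138*w - 72) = (w + 2)*(w + 3)*(w^4 + 2*w^3 - 13*w^2 - 38*w - 24) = (w + 2)^2*(w + 3)*(w^3 - 13*w - 12) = (w - 4)*(w + 2)^2*(w + 3)*(w^2 + 4*w + 3) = (w - 4)*(w + 1)*(w + 2)^2*(w + 3)*(w + 3)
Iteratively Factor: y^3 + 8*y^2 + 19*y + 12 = (y + 4)*(y^2 + 4*y + 3) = (y + 1)*(y + 4)*(y + 3)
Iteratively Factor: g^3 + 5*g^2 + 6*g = (g)*(g^2 + 5*g + 6) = g*(g + 2)*(g + 3)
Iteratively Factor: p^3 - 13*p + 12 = (p - 1)*(p^2 + p - 12) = (p - 1)*(p + 4)*(p - 3)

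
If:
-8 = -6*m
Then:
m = 4/3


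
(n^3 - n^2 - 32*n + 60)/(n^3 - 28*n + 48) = (n - 5)/(n - 4)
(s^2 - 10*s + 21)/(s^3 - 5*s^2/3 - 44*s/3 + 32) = 3*(s - 7)/(3*s^2 + 4*s - 32)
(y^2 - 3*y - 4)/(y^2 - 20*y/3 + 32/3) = 3*(y + 1)/(3*y - 8)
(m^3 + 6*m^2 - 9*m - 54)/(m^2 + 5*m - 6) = (m^2 - 9)/(m - 1)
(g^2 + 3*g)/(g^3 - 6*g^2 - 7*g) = (g + 3)/(g^2 - 6*g - 7)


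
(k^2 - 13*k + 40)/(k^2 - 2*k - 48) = (k - 5)/(k + 6)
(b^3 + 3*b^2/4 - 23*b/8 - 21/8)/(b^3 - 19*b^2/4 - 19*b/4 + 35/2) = (2*b^2 + 5*b + 3)/(2*(b^2 - 3*b - 10))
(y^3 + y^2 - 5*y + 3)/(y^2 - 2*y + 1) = y + 3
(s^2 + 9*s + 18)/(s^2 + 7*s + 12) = (s + 6)/(s + 4)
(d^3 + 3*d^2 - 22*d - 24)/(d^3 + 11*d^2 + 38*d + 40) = (d^3 + 3*d^2 - 22*d - 24)/(d^3 + 11*d^2 + 38*d + 40)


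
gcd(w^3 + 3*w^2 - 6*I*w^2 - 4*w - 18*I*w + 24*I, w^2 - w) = w - 1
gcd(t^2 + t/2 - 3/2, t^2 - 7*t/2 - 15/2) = t + 3/2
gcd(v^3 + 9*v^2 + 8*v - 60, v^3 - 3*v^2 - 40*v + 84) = v^2 + 4*v - 12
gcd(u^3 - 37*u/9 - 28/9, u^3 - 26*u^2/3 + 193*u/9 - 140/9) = u - 7/3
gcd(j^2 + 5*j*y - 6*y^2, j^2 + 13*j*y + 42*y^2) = j + 6*y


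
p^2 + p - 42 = (p - 6)*(p + 7)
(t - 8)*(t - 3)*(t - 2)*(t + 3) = t^4 - 10*t^3 + 7*t^2 + 90*t - 144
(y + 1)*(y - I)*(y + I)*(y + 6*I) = y^4 + y^3 + 6*I*y^3 + y^2 + 6*I*y^2 + y + 6*I*y + 6*I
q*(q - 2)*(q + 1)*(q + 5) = q^4 + 4*q^3 - 7*q^2 - 10*q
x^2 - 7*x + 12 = (x - 4)*(x - 3)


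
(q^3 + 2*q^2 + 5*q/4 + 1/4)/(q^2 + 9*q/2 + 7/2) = (4*q^2 + 4*q + 1)/(2*(2*q + 7))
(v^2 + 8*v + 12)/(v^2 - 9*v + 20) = (v^2 + 8*v + 12)/(v^2 - 9*v + 20)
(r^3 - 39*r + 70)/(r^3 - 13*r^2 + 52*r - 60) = (r + 7)/(r - 6)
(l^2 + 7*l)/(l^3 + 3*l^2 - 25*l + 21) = l/(l^2 - 4*l + 3)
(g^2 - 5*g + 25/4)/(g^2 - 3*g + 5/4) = (2*g - 5)/(2*g - 1)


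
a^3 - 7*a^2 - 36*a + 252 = (a - 7)*(a - 6)*(a + 6)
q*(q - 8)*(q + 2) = q^3 - 6*q^2 - 16*q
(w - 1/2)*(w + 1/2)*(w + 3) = w^3 + 3*w^2 - w/4 - 3/4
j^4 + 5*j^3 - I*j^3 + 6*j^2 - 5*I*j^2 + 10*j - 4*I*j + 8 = (j + 1)*(j + 4)*(j - 2*I)*(j + I)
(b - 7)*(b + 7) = b^2 - 49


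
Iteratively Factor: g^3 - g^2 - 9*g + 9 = (g - 1)*(g^2 - 9) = (g - 1)*(g + 3)*(g - 3)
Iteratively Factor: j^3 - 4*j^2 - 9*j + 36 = (j - 3)*(j^2 - j - 12) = (j - 4)*(j - 3)*(j + 3)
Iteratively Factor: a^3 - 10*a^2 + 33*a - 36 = (a - 3)*(a^2 - 7*a + 12) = (a - 3)^2*(a - 4)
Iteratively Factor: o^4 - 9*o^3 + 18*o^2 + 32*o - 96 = (o - 4)*(o^3 - 5*o^2 - 2*o + 24) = (o - 4)^2*(o^2 - o - 6) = (o - 4)^2*(o - 3)*(o + 2)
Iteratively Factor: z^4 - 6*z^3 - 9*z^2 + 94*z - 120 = (z - 3)*(z^3 - 3*z^2 - 18*z + 40) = (z - 3)*(z - 2)*(z^2 - z - 20) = (z - 3)*(z - 2)*(z + 4)*(z - 5)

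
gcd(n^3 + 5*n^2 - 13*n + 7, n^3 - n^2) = n - 1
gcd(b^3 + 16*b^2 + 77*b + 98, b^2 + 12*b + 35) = b + 7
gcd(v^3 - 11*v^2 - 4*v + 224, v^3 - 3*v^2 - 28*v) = v^2 - 3*v - 28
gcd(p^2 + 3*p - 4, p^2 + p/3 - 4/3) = p - 1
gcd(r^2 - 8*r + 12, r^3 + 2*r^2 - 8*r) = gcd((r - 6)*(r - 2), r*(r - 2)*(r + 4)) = r - 2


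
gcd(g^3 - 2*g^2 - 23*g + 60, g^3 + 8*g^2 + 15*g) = g + 5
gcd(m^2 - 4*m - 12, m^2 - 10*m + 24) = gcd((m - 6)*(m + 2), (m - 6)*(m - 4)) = m - 6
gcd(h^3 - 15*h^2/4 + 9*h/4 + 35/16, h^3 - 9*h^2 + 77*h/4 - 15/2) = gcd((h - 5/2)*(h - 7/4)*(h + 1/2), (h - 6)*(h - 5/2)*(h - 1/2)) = h - 5/2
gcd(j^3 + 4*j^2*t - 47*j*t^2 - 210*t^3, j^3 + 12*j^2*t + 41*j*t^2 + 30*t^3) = j^2 + 11*j*t + 30*t^2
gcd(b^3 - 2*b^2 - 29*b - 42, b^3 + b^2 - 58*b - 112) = b + 2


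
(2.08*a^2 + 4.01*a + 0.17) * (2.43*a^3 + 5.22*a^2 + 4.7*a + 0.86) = 5.0544*a^5 + 20.6019*a^4 + 31.1213*a^3 + 21.5232*a^2 + 4.2476*a + 0.1462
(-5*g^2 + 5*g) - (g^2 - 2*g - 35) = -6*g^2 + 7*g + 35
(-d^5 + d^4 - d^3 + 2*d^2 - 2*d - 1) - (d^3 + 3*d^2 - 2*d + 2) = -d^5 + d^4 - 2*d^3 - d^2 - 3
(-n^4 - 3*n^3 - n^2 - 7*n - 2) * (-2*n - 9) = 2*n^5 + 15*n^4 + 29*n^3 + 23*n^2 + 67*n + 18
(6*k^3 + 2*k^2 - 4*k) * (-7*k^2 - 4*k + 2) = -42*k^5 - 38*k^4 + 32*k^3 + 20*k^2 - 8*k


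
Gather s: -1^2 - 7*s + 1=-7*s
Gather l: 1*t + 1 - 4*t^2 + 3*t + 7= -4*t^2 + 4*t + 8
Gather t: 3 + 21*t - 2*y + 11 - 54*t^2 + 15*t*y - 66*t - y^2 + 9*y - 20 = -54*t^2 + t*(15*y - 45) - y^2 + 7*y - 6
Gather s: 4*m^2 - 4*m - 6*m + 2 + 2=4*m^2 - 10*m + 4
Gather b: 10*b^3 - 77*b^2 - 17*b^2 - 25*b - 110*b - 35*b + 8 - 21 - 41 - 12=10*b^3 - 94*b^2 - 170*b - 66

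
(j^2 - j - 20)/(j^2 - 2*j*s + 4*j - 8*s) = (5 - j)/(-j + 2*s)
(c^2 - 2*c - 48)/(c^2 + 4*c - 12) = (c - 8)/(c - 2)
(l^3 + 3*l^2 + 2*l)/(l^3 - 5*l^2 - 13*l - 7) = l*(l + 2)/(l^2 - 6*l - 7)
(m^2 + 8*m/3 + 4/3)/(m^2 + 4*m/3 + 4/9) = 3*(m + 2)/(3*m + 2)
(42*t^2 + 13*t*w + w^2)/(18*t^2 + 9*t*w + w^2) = (7*t + w)/(3*t + w)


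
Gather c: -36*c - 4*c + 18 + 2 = 20 - 40*c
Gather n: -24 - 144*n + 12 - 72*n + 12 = -216*n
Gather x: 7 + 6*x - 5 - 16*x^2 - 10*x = -16*x^2 - 4*x + 2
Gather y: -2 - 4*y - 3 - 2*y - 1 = -6*y - 6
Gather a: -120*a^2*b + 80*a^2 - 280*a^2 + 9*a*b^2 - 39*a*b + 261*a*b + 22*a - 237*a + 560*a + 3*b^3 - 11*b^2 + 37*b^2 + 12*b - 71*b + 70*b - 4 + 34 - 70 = a^2*(-120*b - 200) + a*(9*b^2 + 222*b + 345) + 3*b^3 + 26*b^2 + 11*b - 40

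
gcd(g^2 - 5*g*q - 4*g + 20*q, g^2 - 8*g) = 1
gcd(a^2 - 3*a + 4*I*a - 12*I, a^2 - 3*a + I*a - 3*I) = a - 3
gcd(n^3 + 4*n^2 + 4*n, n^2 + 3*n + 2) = n + 2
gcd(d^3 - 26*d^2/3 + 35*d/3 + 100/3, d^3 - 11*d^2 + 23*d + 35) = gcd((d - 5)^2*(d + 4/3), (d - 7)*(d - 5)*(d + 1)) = d - 5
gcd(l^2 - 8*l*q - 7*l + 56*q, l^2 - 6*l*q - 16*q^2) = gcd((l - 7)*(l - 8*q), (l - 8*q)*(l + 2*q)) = -l + 8*q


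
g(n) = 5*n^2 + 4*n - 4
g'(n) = 10*n + 4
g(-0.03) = -4.12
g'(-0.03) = 3.70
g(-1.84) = 5.57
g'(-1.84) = -14.40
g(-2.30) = 13.25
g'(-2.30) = -19.00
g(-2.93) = 27.20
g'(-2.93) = -25.30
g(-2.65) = 20.51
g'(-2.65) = -22.50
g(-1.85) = 5.71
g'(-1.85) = -14.50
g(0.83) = 2.76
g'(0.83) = 12.30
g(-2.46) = 16.42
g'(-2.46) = -20.60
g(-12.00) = 668.00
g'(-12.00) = -116.00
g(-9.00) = 365.00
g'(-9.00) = -86.00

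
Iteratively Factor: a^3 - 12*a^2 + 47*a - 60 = (a - 4)*(a^2 - 8*a + 15) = (a - 4)*(a - 3)*(a - 5)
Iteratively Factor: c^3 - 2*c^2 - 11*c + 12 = (c + 3)*(c^2 - 5*c + 4) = (c - 1)*(c + 3)*(c - 4)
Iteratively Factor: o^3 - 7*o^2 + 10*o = (o)*(o^2 - 7*o + 10) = o*(o - 5)*(o - 2)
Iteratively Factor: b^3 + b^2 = (b + 1)*(b^2) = b*(b + 1)*(b)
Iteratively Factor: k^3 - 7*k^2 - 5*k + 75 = (k + 3)*(k^2 - 10*k + 25) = (k - 5)*(k + 3)*(k - 5)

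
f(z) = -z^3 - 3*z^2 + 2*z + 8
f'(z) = -3*z^2 - 6*z + 2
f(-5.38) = 66.13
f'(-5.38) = -52.55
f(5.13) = -195.70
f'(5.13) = -107.73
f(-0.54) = 6.20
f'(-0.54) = 4.37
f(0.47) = 8.17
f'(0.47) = -1.48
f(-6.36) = 131.19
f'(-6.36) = -81.19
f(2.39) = -18.01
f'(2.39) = -29.48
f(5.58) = -247.99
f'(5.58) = -124.89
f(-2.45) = -0.20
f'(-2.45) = -1.31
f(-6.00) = 104.00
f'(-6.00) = -70.00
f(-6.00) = 104.00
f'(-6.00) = -70.00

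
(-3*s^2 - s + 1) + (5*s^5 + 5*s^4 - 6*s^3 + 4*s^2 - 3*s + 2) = 5*s^5 + 5*s^4 - 6*s^3 + s^2 - 4*s + 3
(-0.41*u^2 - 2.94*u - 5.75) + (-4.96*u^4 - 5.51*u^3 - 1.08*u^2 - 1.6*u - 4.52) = -4.96*u^4 - 5.51*u^3 - 1.49*u^2 - 4.54*u - 10.27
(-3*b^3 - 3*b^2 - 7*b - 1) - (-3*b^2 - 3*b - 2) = -3*b^3 - 4*b + 1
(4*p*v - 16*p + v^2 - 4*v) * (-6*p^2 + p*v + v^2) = -24*p^3*v + 96*p^3 - 2*p^2*v^2 + 8*p^2*v + 5*p*v^3 - 20*p*v^2 + v^4 - 4*v^3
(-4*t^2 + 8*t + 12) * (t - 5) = -4*t^3 + 28*t^2 - 28*t - 60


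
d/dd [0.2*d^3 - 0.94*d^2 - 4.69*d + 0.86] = 0.6*d^2 - 1.88*d - 4.69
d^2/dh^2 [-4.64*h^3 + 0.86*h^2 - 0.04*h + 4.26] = 1.72 - 27.84*h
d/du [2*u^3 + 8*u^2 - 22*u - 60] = 6*u^2 + 16*u - 22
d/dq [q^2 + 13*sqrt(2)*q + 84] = 2*q + 13*sqrt(2)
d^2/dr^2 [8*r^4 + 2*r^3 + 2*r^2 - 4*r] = 96*r^2 + 12*r + 4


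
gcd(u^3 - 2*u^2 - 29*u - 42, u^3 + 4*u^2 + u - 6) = u^2 + 5*u + 6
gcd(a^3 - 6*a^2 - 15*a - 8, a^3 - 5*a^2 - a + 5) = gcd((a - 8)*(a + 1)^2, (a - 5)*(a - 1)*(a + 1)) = a + 1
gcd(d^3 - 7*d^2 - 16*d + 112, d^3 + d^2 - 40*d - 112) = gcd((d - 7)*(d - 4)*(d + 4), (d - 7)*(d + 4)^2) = d^2 - 3*d - 28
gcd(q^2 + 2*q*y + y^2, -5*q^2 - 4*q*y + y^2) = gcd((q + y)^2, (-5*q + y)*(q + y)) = q + y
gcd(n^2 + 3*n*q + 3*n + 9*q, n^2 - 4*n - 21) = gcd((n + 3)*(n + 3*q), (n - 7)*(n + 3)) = n + 3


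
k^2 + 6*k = k*(k + 6)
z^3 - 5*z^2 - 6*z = z*(z - 6)*(z + 1)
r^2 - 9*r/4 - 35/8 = (r - 7/2)*(r + 5/4)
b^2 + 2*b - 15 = (b - 3)*(b + 5)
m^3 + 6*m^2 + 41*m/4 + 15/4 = (m + 1/2)*(m + 5/2)*(m + 3)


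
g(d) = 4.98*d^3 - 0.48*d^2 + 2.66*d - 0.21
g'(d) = 14.94*d^2 - 0.96*d + 2.66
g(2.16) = 53.48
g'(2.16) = 70.29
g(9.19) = 3848.93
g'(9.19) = 1255.61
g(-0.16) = -0.67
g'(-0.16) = 3.20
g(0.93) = 5.85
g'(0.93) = 14.69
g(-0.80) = -5.19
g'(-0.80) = 12.99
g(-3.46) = -221.44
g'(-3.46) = 184.84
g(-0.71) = -4.12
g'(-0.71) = 10.87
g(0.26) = 0.54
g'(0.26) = 3.42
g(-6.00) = -1109.13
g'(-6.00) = 546.26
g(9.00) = 3615.27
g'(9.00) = 1204.16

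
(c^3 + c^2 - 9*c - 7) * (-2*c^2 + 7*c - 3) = -2*c^5 + 5*c^4 + 22*c^3 - 52*c^2 - 22*c + 21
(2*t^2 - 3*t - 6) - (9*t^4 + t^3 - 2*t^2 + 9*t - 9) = -9*t^4 - t^3 + 4*t^2 - 12*t + 3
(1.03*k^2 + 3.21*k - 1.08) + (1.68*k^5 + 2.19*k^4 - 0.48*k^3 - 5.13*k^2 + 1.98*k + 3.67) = 1.68*k^5 + 2.19*k^4 - 0.48*k^3 - 4.1*k^2 + 5.19*k + 2.59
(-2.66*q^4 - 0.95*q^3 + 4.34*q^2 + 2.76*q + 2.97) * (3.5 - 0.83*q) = 2.2078*q^5 - 8.5215*q^4 - 6.9272*q^3 + 12.8992*q^2 + 7.1949*q + 10.395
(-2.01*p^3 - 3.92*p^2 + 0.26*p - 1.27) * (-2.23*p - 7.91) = 4.4823*p^4 + 24.6407*p^3 + 30.4274*p^2 + 0.7755*p + 10.0457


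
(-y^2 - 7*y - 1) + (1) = -y^2 - 7*y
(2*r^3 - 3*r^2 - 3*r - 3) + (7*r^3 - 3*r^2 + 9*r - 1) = 9*r^3 - 6*r^2 + 6*r - 4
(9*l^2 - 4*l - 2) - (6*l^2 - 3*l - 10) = 3*l^2 - l + 8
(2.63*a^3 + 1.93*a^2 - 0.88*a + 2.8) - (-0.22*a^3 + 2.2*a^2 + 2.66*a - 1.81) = 2.85*a^3 - 0.27*a^2 - 3.54*a + 4.61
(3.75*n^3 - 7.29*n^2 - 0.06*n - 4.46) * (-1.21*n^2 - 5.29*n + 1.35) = -4.5375*n^5 - 11.0166*n^4 + 43.6992*n^3 - 4.1275*n^2 + 23.5124*n - 6.021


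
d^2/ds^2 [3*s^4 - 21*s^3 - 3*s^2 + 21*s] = 36*s^2 - 126*s - 6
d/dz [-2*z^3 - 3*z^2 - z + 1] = -6*z^2 - 6*z - 1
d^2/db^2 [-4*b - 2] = 0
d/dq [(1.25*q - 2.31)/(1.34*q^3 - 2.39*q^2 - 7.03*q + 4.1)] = (-3.35*q^3 + 12.2737*q^2 - 11.0418*q - 11.1143)/(1.7956*q^6 - 6.4052*q^5 - 13.1283*q^4 + 44.5914*q^3 + 29.8229*q^2 - 57.646*q + 16.81)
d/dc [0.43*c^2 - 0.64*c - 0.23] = 0.86*c - 0.64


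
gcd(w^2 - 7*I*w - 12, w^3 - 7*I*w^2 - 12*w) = w^2 - 7*I*w - 12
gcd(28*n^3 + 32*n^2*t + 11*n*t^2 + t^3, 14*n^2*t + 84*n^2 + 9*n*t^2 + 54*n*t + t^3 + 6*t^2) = 14*n^2 + 9*n*t + t^2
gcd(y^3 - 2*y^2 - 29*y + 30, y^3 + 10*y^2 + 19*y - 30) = y^2 + 4*y - 5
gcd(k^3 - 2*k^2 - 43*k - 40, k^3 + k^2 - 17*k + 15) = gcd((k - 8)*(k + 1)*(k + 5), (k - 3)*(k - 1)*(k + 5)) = k + 5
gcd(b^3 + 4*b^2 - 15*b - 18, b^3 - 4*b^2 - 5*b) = b + 1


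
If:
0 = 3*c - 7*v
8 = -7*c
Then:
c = -8/7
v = -24/49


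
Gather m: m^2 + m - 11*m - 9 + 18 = m^2 - 10*m + 9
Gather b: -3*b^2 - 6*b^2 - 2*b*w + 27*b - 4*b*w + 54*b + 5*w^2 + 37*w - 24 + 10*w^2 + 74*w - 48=-9*b^2 + b*(81 - 6*w) + 15*w^2 + 111*w - 72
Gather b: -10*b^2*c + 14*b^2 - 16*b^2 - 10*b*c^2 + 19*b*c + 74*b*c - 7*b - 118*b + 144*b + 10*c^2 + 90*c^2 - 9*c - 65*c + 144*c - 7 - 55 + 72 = b^2*(-10*c - 2) + b*(-10*c^2 + 93*c + 19) + 100*c^2 + 70*c + 10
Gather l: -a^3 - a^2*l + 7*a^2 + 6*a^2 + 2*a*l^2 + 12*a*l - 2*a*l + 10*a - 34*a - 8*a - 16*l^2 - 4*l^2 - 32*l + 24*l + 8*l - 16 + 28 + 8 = -a^3 + 13*a^2 - 32*a + l^2*(2*a - 20) + l*(-a^2 + 10*a) + 20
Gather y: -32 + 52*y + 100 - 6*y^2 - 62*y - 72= -6*y^2 - 10*y - 4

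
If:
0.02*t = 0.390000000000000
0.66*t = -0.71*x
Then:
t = 19.50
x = -18.13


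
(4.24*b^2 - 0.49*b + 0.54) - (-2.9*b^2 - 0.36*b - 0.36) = 7.14*b^2 - 0.13*b + 0.9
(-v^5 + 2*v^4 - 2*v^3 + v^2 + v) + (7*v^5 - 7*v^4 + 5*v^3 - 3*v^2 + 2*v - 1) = 6*v^5 - 5*v^4 + 3*v^3 - 2*v^2 + 3*v - 1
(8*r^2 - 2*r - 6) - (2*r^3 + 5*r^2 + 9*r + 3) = -2*r^3 + 3*r^2 - 11*r - 9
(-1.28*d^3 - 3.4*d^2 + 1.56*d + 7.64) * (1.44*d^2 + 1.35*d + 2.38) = -1.8432*d^5 - 6.624*d^4 - 5.39*d^3 + 5.0156*d^2 + 14.0268*d + 18.1832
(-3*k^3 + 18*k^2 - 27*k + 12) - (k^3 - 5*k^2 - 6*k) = -4*k^3 + 23*k^2 - 21*k + 12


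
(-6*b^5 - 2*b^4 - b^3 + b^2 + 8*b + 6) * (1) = -6*b^5 - 2*b^4 - b^3 + b^2 + 8*b + 6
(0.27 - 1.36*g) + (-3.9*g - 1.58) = -5.26*g - 1.31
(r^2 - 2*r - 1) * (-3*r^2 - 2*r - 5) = -3*r^4 + 4*r^3 + 2*r^2 + 12*r + 5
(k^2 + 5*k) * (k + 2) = k^3 + 7*k^2 + 10*k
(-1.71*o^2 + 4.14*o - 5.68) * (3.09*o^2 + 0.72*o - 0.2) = -5.2839*o^4 + 11.5614*o^3 - 14.2284*o^2 - 4.9176*o + 1.136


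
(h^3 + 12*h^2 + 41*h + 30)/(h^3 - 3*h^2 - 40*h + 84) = (h^2 + 6*h + 5)/(h^2 - 9*h + 14)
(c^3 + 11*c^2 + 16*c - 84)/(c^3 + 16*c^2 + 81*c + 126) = (c - 2)/(c + 3)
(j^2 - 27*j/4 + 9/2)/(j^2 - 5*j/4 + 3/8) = 2*(j - 6)/(2*j - 1)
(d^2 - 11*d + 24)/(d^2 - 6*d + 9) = (d - 8)/(d - 3)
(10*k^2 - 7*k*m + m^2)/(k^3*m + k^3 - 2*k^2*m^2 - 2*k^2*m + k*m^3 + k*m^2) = (10*k^2 - 7*k*m + m^2)/(k*(k^2*m + k^2 - 2*k*m^2 - 2*k*m + m^3 + m^2))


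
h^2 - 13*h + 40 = (h - 8)*(h - 5)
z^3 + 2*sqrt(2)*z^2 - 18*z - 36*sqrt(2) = (z - 3*sqrt(2))*(z + 2*sqrt(2))*(z + 3*sqrt(2))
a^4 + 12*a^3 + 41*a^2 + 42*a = a*(a + 2)*(a + 3)*(a + 7)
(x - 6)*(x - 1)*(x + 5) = x^3 - 2*x^2 - 29*x + 30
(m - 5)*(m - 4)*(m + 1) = m^3 - 8*m^2 + 11*m + 20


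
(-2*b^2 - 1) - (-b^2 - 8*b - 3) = -b^2 + 8*b + 2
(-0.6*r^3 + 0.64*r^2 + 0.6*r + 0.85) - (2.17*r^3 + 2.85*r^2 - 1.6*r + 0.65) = -2.77*r^3 - 2.21*r^2 + 2.2*r + 0.2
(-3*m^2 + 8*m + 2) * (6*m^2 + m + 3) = -18*m^4 + 45*m^3 + 11*m^2 + 26*m + 6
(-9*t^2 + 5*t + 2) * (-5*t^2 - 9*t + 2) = 45*t^4 + 56*t^3 - 73*t^2 - 8*t + 4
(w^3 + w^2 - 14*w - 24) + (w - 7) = w^3 + w^2 - 13*w - 31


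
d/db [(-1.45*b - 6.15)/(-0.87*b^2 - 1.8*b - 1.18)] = (1.2615*b^2 + 2.61*b - (1.45*b + 6.15)*(1.74*b + 1.8) + 1.711)/(0.87*b^2 + 1.8*b + 1.18)^2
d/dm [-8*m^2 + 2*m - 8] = 2 - 16*m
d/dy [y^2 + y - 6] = 2*y + 1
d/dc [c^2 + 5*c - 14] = 2*c + 5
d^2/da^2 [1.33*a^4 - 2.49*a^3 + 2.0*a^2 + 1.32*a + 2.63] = 15.96*a^2 - 14.94*a + 4.0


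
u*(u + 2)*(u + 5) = u^3 + 7*u^2 + 10*u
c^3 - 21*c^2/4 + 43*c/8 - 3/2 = (c - 4)*(c - 3/4)*(c - 1/2)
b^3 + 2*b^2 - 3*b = b*(b - 1)*(b + 3)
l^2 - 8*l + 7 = (l - 7)*(l - 1)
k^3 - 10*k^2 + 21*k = k*(k - 7)*(k - 3)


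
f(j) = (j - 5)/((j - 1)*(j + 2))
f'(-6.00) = -0.12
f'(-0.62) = -0.72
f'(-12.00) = -0.02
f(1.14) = -8.78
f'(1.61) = 3.40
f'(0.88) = 92.31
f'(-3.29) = -1.33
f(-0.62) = 2.51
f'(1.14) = 67.79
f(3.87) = -0.07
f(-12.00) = -0.13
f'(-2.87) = -2.99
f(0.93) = 19.84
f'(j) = -(j - 5)/((j - 1)*(j + 2)^2) - (j - 5)/((j - 1)^2*(j + 2)) + 1/((j - 1)*(j + 2)) = (-j^2 + 10*j + 3)/(j^4 + 2*j^3 - 3*j^2 - 4*j + 4)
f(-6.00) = -0.39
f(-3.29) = -1.50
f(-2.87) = -2.34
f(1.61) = -1.54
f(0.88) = 11.92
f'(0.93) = 271.84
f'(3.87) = 0.09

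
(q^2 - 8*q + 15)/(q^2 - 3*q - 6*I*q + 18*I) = (q - 5)/(q - 6*I)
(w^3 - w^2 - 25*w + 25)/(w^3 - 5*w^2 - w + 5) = (w + 5)/(w + 1)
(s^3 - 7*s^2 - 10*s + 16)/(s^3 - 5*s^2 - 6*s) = (-s^3 + 7*s^2 + 10*s - 16)/(s*(-s^2 + 5*s + 6))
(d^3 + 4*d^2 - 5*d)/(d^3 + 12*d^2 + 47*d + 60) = d*(d - 1)/(d^2 + 7*d + 12)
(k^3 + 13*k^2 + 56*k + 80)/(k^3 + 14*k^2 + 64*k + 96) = (k + 5)/(k + 6)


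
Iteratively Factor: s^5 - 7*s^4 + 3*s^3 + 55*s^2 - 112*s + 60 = (s - 5)*(s^4 - 2*s^3 - 7*s^2 + 20*s - 12) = (s - 5)*(s - 1)*(s^3 - s^2 - 8*s + 12) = (s - 5)*(s - 2)*(s - 1)*(s^2 + s - 6) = (s - 5)*(s - 2)*(s - 1)*(s + 3)*(s - 2)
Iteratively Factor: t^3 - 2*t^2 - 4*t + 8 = (t - 2)*(t^2 - 4) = (t - 2)^2*(t + 2)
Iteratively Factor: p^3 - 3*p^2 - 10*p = (p + 2)*(p^2 - 5*p) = (p - 5)*(p + 2)*(p)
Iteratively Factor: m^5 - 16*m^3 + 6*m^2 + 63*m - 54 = (m + 3)*(m^4 - 3*m^3 - 7*m^2 + 27*m - 18) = (m + 3)^2*(m^3 - 6*m^2 + 11*m - 6) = (m - 1)*(m + 3)^2*(m^2 - 5*m + 6) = (m - 3)*(m - 1)*(m + 3)^2*(m - 2)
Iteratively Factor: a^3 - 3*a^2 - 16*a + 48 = (a - 3)*(a^2 - 16) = (a - 3)*(a + 4)*(a - 4)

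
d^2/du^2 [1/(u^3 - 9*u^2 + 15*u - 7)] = 12*(u^2 - 10*u + 27)/(u^7 - 25*u^6 + 237*u^5 - 1061*u^4 + 2339*u^3 - 2667*u^2 + 1519*u - 343)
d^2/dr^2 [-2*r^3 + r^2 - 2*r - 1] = 2 - 12*r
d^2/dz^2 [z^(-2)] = 6/z^4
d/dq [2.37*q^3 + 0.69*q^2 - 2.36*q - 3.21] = 7.11*q^2 + 1.38*q - 2.36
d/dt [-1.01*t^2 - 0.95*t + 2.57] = -2.02*t - 0.95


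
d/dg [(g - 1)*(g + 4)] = 2*g + 3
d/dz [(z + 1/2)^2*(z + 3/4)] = (z + 1/2)*(3*z + 2)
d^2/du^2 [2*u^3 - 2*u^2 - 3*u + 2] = 12*u - 4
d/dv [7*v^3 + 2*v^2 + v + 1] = 21*v^2 + 4*v + 1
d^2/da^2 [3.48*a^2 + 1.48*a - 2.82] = 6.96000000000000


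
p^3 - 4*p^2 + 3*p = p*(p - 3)*(p - 1)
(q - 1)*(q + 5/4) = q^2 + q/4 - 5/4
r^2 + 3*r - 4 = (r - 1)*(r + 4)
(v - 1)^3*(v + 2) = v^4 - v^3 - 3*v^2 + 5*v - 2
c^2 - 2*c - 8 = (c - 4)*(c + 2)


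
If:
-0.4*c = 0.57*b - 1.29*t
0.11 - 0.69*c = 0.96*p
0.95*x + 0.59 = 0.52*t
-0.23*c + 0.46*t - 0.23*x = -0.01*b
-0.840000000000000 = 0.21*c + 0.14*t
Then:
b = -2.98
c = -2.59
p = 1.97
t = -2.12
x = -1.78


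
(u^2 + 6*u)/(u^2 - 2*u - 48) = u/(u - 8)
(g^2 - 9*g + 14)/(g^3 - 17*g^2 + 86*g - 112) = 1/(g - 8)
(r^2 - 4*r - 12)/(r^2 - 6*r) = (r + 2)/r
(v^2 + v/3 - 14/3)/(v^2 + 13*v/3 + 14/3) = (v - 2)/(v + 2)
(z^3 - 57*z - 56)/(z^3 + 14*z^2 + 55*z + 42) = (z - 8)/(z + 6)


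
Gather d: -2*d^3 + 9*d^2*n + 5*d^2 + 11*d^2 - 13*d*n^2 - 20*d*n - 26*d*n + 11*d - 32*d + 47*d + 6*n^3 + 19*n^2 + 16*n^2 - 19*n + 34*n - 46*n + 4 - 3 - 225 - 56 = -2*d^3 + d^2*(9*n + 16) + d*(-13*n^2 - 46*n + 26) + 6*n^3 + 35*n^2 - 31*n - 280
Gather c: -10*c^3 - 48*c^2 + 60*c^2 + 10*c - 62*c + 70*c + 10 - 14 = -10*c^3 + 12*c^2 + 18*c - 4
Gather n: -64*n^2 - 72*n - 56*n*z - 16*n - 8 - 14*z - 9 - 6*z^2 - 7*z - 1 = -64*n^2 + n*(-56*z - 88) - 6*z^2 - 21*z - 18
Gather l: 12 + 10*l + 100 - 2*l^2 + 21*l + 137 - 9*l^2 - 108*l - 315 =-11*l^2 - 77*l - 66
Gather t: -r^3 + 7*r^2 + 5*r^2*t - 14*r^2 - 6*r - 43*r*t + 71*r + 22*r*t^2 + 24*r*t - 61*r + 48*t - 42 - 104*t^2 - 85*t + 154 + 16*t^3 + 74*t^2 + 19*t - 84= -r^3 - 7*r^2 + 4*r + 16*t^3 + t^2*(22*r - 30) + t*(5*r^2 - 19*r - 18) + 28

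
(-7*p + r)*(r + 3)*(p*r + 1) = -7*p^2*r^2 - 21*p^2*r + p*r^3 + 3*p*r^2 - 7*p*r - 21*p + r^2 + 3*r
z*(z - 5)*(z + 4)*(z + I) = z^4 - z^3 + I*z^3 - 20*z^2 - I*z^2 - 20*I*z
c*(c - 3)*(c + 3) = c^3 - 9*c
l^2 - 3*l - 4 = (l - 4)*(l + 1)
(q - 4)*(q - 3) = q^2 - 7*q + 12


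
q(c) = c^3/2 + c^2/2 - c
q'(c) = 3*c^2/2 + c - 1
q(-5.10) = -48.22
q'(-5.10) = 32.92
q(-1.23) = 1.06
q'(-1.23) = 0.04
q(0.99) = -0.01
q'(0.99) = 1.46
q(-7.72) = -192.53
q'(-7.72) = 80.68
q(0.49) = -0.31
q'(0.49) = -0.15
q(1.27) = 0.56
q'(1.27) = 2.69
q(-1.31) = 1.04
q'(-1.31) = 0.26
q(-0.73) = 0.80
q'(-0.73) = -0.93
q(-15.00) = -1560.00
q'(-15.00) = 321.50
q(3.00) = 15.00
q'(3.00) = 15.50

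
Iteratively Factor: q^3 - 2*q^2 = (q)*(q^2 - 2*q) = q*(q - 2)*(q)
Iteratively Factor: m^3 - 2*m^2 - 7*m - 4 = (m + 1)*(m^2 - 3*m - 4) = (m - 4)*(m + 1)*(m + 1)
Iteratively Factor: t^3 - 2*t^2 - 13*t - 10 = (t + 1)*(t^2 - 3*t - 10) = (t - 5)*(t + 1)*(t + 2)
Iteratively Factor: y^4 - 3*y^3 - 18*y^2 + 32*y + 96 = (y + 3)*(y^3 - 6*y^2 + 32) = (y + 2)*(y + 3)*(y^2 - 8*y + 16) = (y - 4)*(y + 2)*(y + 3)*(y - 4)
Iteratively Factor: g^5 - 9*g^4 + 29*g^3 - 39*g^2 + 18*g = (g)*(g^4 - 9*g^3 + 29*g^2 - 39*g + 18) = g*(g - 3)*(g^3 - 6*g^2 + 11*g - 6) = g*(g - 3)*(g - 2)*(g^2 - 4*g + 3) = g*(g - 3)^2*(g - 2)*(g - 1)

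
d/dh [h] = 1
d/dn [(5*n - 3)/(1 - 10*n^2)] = 5*(10*n^2 - 12*n + 1)/(100*n^4 - 20*n^2 + 1)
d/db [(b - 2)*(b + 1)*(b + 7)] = 3*b^2 + 12*b - 9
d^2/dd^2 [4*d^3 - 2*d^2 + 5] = 24*d - 4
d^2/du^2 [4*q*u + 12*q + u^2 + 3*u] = 2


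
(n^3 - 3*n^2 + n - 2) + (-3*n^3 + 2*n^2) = -2*n^3 - n^2 + n - 2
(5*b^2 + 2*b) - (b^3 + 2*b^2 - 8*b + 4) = -b^3 + 3*b^2 + 10*b - 4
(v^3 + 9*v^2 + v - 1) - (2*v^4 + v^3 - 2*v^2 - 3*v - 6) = -2*v^4 + 11*v^2 + 4*v + 5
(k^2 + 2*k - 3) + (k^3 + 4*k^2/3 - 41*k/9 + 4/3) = k^3 + 7*k^2/3 - 23*k/9 - 5/3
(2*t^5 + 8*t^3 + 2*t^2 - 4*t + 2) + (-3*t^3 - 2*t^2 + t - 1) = 2*t^5 + 5*t^3 - 3*t + 1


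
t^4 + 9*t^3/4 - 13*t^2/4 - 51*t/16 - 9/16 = (t - 3/2)*(t + 1/4)*(t + 1/2)*(t + 3)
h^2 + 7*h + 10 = (h + 2)*(h + 5)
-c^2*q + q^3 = q*(-c + q)*(c + q)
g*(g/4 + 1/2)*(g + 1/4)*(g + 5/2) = g^4/4 + 19*g^3/16 + 49*g^2/32 + 5*g/16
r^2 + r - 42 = (r - 6)*(r + 7)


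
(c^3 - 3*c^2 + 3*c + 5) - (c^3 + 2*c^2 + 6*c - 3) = -5*c^2 - 3*c + 8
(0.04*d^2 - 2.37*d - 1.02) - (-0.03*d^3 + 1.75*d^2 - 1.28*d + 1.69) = 0.03*d^3 - 1.71*d^2 - 1.09*d - 2.71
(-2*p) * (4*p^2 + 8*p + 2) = -8*p^3 - 16*p^2 - 4*p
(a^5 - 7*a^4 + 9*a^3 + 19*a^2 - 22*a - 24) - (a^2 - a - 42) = a^5 - 7*a^4 + 9*a^3 + 18*a^2 - 21*a + 18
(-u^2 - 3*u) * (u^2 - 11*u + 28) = -u^4 + 8*u^3 + 5*u^2 - 84*u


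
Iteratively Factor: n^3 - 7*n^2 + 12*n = (n - 3)*(n^2 - 4*n) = n*(n - 3)*(n - 4)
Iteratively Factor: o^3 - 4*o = (o)*(o^2 - 4) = o*(o - 2)*(o + 2)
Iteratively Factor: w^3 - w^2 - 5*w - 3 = (w + 1)*(w^2 - 2*w - 3) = (w + 1)^2*(w - 3)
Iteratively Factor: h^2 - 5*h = (h)*(h - 5)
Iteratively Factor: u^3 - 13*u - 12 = (u + 1)*(u^2 - u - 12) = (u - 4)*(u + 1)*(u + 3)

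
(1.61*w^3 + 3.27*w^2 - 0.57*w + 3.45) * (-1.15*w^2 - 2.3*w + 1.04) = -1.8515*w^5 - 7.4635*w^4 - 5.1911*w^3 + 0.7443*w^2 - 8.5278*w + 3.588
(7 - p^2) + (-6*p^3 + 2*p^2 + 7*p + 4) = -6*p^3 + p^2 + 7*p + 11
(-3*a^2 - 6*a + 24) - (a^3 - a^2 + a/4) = -a^3 - 2*a^2 - 25*a/4 + 24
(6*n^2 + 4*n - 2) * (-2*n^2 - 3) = -12*n^4 - 8*n^3 - 14*n^2 - 12*n + 6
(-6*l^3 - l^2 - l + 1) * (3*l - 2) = -18*l^4 + 9*l^3 - l^2 + 5*l - 2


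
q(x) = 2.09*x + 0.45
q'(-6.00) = 2.09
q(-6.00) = -12.09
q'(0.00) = 2.09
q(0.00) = 0.45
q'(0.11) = 2.09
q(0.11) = 0.68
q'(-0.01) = 2.09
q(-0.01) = 0.43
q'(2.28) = 2.09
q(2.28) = 5.22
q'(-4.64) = 2.09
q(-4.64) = -9.25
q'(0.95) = 2.09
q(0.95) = 2.44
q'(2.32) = 2.09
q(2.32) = 5.30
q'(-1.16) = 2.09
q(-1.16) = -1.97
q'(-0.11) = 2.09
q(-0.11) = 0.22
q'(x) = 2.09000000000000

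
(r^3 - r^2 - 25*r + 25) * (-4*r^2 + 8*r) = -4*r^5 + 12*r^4 + 92*r^3 - 300*r^2 + 200*r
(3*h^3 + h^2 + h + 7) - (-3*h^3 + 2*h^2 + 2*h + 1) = 6*h^3 - h^2 - h + 6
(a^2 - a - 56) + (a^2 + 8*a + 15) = 2*a^2 + 7*a - 41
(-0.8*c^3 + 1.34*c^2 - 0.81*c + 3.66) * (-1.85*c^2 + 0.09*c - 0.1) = 1.48*c^5 - 2.551*c^4 + 1.6991*c^3 - 6.9779*c^2 + 0.4104*c - 0.366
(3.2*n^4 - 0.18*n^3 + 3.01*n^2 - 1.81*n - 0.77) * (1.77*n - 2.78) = 5.664*n^5 - 9.2146*n^4 + 5.8281*n^3 - 11.5715*n^2 + 3.6689*n + 2.1406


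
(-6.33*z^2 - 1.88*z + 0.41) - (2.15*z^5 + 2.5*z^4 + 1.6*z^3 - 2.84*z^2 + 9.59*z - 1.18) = -2.15*z^5 - 2.5*z^4 - 1.6*z^3 - 3.49*z^2 - 11.47*z + 1.59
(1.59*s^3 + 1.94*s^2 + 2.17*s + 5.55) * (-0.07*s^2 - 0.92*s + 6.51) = -0.1113*s^5 - 1.5986*s^4 + 8.4142*s^3 + 10.2445*s^2 + 9.0207*s + 36.1305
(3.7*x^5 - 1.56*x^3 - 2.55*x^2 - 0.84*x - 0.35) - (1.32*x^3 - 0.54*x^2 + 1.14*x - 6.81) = 3.7*x^5 - 2.88*x^3 - 2.01*x^2 - 1.98*x + 6.46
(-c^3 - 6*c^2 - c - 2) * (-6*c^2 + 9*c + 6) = 6*c^5 + 27*c^4 - 54*c^3 - 33*c^2 - 24*c - 12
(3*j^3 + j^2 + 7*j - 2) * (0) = 0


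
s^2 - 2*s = s*(s - 2)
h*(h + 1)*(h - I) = h^3 + h^2 - I*h^2 - I*h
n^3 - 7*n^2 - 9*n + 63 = (n - 7)*(n - 3)*(n + 3)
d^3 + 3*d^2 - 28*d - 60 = (d - 5)*(d + 2)*(d + 6)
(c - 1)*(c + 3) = c^2 + 2*c - 3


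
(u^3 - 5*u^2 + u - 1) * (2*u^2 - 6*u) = 2*u^5 - 16*u^4 + 32*u^3 - 8*u^2 + 6*u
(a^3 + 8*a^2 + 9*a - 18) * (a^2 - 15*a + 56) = a^5 - 7*a^4 - 55*a^3 + 295*a^2 + 774*a - 1008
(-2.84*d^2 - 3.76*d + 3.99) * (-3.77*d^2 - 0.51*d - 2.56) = 10.7068*d^4 + 15.6236*d^3 - 5.8543*d^2 + 7.5907*d - 10.2144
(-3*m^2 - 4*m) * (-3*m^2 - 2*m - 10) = 9*m^4 + 18*m^3 + 38*m^2 + 40*m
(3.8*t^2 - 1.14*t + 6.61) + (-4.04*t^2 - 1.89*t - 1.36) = -0.24*t^2 - 3.03*t + 5.25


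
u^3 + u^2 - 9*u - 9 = (u - 3)*(u + 1)*(u + 3)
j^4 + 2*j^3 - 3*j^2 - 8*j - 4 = (j - 2)*(j + 1)^2*(j + 2)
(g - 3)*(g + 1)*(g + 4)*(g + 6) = g^4 + 8*g^3 + g^2 - 78*g - 72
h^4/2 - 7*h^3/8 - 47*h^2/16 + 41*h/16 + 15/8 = (h/2 + 1)*(h - 3)*(h - 5/4)*(h + 1/2)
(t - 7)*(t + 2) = t^2 - 5*t - 14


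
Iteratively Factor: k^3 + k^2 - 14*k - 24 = (k - 4)*(k^2 + 5*k + 6) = (k - 4)*(k + 3)*(k + 2)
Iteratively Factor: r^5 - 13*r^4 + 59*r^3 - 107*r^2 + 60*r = (r)*(r^4 - 13*r^3 + 59*r^2 - 107*r + 60) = r*(r - 3)*(r^3 - 10*r^2 + 29*r - 20) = r*(r - 5)*(r - 3)*(r^2 - 5*r + 4) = r*(r - 5)*(r - 3)*(r - 1)*(r - 4)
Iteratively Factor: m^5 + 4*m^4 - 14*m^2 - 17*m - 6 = (m - 2)*(m^4 + 6*m^3 + 12*m^2 + 10*m + 3) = (m - 2)*(m + 3)*(m^3 + 3*m^2 + 3*m + 1) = (m - 2)*(m + 1)*(m + 3)*(m^2 + 2*m + 1) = (m - 2)*(m + 1)^2*(m + 3)*(m + 1)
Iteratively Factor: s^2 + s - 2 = (s - 1)*(s + 2)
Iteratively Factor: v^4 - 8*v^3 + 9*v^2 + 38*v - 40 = (v - 4)*(v^3 - 4*v^2 - 7*v + 10) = (v - 4)*(v - 1)*(v^2 - 3*v - 10) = (v - 5)*(v - 4)*(v - 1)*(v + 2)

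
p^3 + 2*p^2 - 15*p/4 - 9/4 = (p - 3/2)*(p + 1/2)*(p + 3)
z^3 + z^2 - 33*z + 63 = (z - 3)^2*(z + 7)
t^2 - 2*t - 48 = (t - 8)*(t + 6)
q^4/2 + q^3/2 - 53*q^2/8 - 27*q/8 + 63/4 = (q/2 + 1)*(q - 3)*(q - 3/2)*(q + 7/2)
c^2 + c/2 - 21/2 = (c - 3)*(c + 7/2)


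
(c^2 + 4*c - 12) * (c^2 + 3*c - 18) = c^4 + 7*c^3 - 18*c^2 - 108*c + 216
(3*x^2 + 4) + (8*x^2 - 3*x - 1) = 11*x^2 - 3*x + 3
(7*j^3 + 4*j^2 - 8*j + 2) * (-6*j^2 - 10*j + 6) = -42*j^5 - 94*j^4 + 50*j^3 + 92*j^2 - 68*j + 12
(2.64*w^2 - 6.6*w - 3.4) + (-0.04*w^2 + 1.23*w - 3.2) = 2.6*w^2 - 5.37*w - 6.6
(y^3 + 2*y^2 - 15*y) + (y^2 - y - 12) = y^3 + 3*y^2 - 16*y - 12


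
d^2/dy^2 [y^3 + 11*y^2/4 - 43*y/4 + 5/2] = 6*y + 11/2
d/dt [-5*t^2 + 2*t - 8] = 2 - 10*t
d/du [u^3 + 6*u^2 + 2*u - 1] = 3*u^2 + 12*u + 2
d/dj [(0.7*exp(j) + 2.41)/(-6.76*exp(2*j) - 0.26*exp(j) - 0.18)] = (4.732*exp(2*j) + 32.5832*exp(j) + 0.5006)*exp(j)/(45.6976*exp(4*j) + 3.5152*exp(3*j) + 2.5012*exp(2*j) + 0.0936*exp(j) + 0.0324)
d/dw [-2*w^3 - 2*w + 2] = -6*w^2 - 2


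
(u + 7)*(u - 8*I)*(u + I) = u^3 + 7*u^2 - 7*I*u^2 + 8*u - 49*I*u + 56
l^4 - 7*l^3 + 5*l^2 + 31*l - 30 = (l - 5)*(l - 3)*(l - 1)*(l + 2)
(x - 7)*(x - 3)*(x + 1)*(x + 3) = x^4 - 6*x^3 - 16*x^2 + 54*x + 63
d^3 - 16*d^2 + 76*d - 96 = (d - 8)*(d - 6)*(d - 2)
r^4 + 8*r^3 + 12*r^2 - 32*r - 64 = (r - 2)*(r + 2)*(r + 4)^2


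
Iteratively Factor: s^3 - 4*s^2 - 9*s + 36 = (s + 3)*(s^2 - 7*s + 12) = (s - 4)*(s + 3)*(s - 3)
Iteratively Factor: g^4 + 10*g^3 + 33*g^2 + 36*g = (g)*(g^3 + 10*g^2 + 33*g + 36) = g*(g + 4)*(g^2 + 6*g + 9) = g*(g + 3)*(g + 4)*(g + 3)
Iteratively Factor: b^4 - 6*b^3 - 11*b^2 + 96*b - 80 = (b + 4)*(b^3 - 10*b^2 + 29*b - 20) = (b - 1)*(b + 4)*(b^2 - 9*b + 20) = (b - 4)*(b - 1)*(b + 4)*(b - 5)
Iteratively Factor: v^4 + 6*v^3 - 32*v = (v - 2)*(v^3 + 8*v^2 + 16*v) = (v - 2)*(v + 4)*(v^2 + 4*v) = (v - 2)*(v + 4)^2*(v)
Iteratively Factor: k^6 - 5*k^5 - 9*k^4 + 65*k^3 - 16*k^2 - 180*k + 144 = (k - 3)*(k^5 - 2*k^4 - 15*k^3 + 20*k^2 + 44*k - 48) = (k - 3)*(k - 2)*(k^4 - 15*k^2 - 10*k + 24) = (k - 3)*(k - 2)*(k - 1)*(k^3 + k^2 - 14*k - 24) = (k - 3)*(k - 2)*(k - 1)*(k + 3)*(k^2 - 2*k - 8) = (k - 4)*(k - 3)*(k - 2)*(k - 1)*(k + 3)*(k + 2)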